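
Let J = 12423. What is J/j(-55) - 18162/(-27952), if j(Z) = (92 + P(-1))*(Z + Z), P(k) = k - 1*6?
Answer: -44358249/65337800 ≈ -0.67891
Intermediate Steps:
P(k) = -6 + k (P(k) = k - 6 = -6 + k)
j(Z) = 170*Z (j(Z) = (92 + (-6 - 1))*(Z + Z) = (92 - 7)*(2*Z) = 85*(2*Z) = 170*Z)
J/j(-55) - 18162/(-27952) = 12423/((170*(-55))) - 18162/(-27952) = 12423/(-9350) - 18162*(-1/27952) = 12423*(-1/9350) + 9081/13976 = -12423/9350 + 9081/13976 = -44358249/65337800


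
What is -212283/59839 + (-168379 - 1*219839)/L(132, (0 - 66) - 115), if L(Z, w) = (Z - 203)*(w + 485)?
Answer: 9324330315/645782488 ≈ 14.439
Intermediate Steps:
L(Z, w) = (-203 + Z)*(485 + w)
-212283/59839 + (-168379 - 1*219839)/L(132, (0 - 66) - 115) = -212283/59839 + (-168379 - 1*219839)/(-98455 - 203*((0 - 66) - 115) + 485*132 + 132*((0 - 66) - 115)) = -212283*1/59839 + (-168379 - 219839)/(-98455 - 203*(-66 - 115) + 64020 + 132*(-66 - 115)) = -212283/59839 - 388218/(-98455 - 203*(-181) + 64020 + 132*(-181)) = -212283/59839 - 388218/(-98455 + 36743 + 64020 - 23892) = -212283/59839 - 388218/(-21584) = -212283/59839 - 388218*(-1/21584) = -212283/59839 + 194109/10792 = 9324330315/645782488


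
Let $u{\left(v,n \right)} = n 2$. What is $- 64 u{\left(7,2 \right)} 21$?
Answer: $-5376$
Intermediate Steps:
$u{\left(v,n \right)} = 2 n$
$- 64 u{\left(7,2 \right)} 21 = - 64 \cdot 2 \cdot 2 \cdot 21 = \left(-64\right) 4 \cdot 21 = \left(-256\right) 21 = -5376$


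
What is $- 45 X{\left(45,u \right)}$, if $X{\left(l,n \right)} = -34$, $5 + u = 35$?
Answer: $1530$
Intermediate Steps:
$u = 30$ ($u = -5 + 35 = 30$)
$- 45 X{\left(45,u \right)} = \left(-45\right) \left(-34\right) = 1530$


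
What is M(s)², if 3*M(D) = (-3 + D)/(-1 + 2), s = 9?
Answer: 4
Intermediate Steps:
M(D) = -1 + D/3 (M(D) = ((-3 + D)/(-1 + 2))/3 = ((-3 + D)/1)/3 = ((-3 + D)*1)/3 = (-3 + D)/3 = -1 + D/3)
M(s)² = (-1 + (⅓)*9)² = (-1 + 3)² = 2² = 4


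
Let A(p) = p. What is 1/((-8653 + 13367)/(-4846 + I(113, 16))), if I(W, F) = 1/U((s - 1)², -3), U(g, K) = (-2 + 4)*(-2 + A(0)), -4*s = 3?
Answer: -19385/18856 ≈ -1.0281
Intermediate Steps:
s = -¾ (s = -¼*3 = -¾ ≈ -0.75000)
U(g, K) = -4 (U(g, K) = (-2 + 4)*(-2 + 0) = 2*(-2) = -4)
I(W, F) = -¼ (I(W, F) = 1/(-4) = -¼)
1/((-8653 + 13367)/(-4846 + I(113, 16))) = 1/((-8653 + 13367)/(-4846 - ¼)) = 1/(4714/(-19385/4)) = 1/(4714*(-4/19385)) = 1/(-18856/19385) = -19385/18856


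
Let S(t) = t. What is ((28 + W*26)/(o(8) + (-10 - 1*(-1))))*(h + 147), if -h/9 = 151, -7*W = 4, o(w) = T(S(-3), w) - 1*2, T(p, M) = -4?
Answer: 37168/35 ≈ 1061.9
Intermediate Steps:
o(w) = -6 (o(w) = -4 - 1*2 = -4 - 2 = -6)
W = -4/7 (W = -1/7*4 = -4/7 ≈ -0.57143)
h = -1359 (h = -9*151 = -1359)
((28 + W*26)/(o(8) + (-10 - 1*(-1))))*(h + 147) = ((28 - 4/7*26)/(-6 + (-10 - 1*(-1))))*(-1359 + 147) = ((28 - 104/7)/(-6 + (-10 + 1)))*(-1212) = (92/(7*(-6 - 9)))*(-1212) = ((92/7)/(-15))*(-1212) = ((92/7)*(-1/15))*(-1212) = -92/105*(-1212) = 37168/35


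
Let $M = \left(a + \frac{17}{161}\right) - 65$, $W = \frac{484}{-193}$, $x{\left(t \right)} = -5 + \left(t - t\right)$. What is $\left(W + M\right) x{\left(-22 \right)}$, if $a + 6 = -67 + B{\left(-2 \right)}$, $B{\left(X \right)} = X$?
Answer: $\frac{22124315}{31073} \approx 712.01$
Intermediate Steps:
$x{\left(t \right)} = -5$ ($x{\left(t \right)} = -5 + 0 = -5$)
$W = - \frac{484}{193}$ ($W = 484 \left(- \frac{1}{193}\right) = - \frac{484}{193} \approx -2.5078$)
$a = -75$ ($a = -6 - 69 = -75$)
$M = - \frac{22523}{161}$ ($M = \left(-75 + \frac{17}{161}\right) - 65 = - \frac{12058}{161} - 65 = - \frac{22523}{161} \approx -139.89$)
$\left(W + M\right) x{\left(-22 \right)} = \left(- \frac{484}{193} - \frac{22523}{161}\right) \left(-5\right) = \left(- \frac{4424863}{31073}\right) \left(-5\right) = \frac{22124315}{31073}$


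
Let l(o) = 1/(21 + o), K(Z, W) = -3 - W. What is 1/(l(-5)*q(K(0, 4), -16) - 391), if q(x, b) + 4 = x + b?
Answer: -16/6283 ≈ -0.0025466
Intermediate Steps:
q(x, b) = -4 + b + x (q(x, b) = -4 + (x + b) = -4 + (b + x) = -4 + b + x)
1/(l(-5)*q(K(0, 4), -16) - 391) = 1/((-4 - 16 + (-3 - 1*4))/(21 - 5) - 391) = 1/((-4 - 16 + (-3 - 4))/16 - 391) = 1/((-4 - 16 - 7)/16 - 391) = 1/((1/16)*(-27) - 391) = 1/(-27/16 - 391) = 1/(-6283/16) = -16/6283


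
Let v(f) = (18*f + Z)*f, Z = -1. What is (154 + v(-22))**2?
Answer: 78996544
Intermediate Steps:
v(f) = f*(-1 + 18*f) (v(f) = (18*f - 1)*f = (-1 + 18*f)*f = f*(-1 + 18*f))
(154 + v(-22))**2 = (154 - 22*(-1 + 18*(-22)))**2 = (154 - 22*(-1 - 396))**2 = (154 - 22*(-397))**2 = (154 + 8734)**2 = 8888**2 = 78996544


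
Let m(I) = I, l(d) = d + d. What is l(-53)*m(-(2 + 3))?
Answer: 530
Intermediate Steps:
l(d) = 2*d
l(-53)*m(-(2 + 3)) = (2*(-53))*(-(2 + 3)) = -(-106)*5 = -106*(-5) = 530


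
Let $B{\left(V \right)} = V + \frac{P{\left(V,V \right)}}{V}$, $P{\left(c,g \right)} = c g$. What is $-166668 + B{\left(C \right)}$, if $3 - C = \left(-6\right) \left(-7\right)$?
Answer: $-166746$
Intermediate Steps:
$C = -39$ ($C = 3 - \left(-6\right) \left(-7\right) = 3 - 42 = -39$)
$B{\left(V \right)} = 2 V$ ($B{\left(V \right)} = V + \frac{V V}{V} = V + \frac{V^{2}}{V} = V + V = 2 V$)
$-166668 + B{\left(C \right)} = -166668 + 2 \left(-39\right) = -166668 - 78 = -166746$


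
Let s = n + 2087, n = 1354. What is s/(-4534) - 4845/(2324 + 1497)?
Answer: -35115291/17324414 ≈ -2.0269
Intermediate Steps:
s = 3441 (s = 1354 + 2087 = 3441)
s/(-4534) - 4845/(2324 + 1497) = 3441/(-4534) - 4845/(2324 + 1497) = 3441*(-1/4534) - 4845/3821 = -3441/4534 - 4845*1/3821 = -3441/4534 - 4845/3821 = -35115291/17324414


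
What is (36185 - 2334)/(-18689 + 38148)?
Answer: 33851/19459 ≈ 1.7396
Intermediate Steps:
(36185 - 2334)/(-18689 + 38148) = 33851/19459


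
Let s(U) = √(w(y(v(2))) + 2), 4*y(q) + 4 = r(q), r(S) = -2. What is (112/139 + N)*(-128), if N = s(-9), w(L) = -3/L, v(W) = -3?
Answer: -49920/139 ≈ -359.14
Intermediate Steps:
y(q) = -3/2 (y(q) = -1 + (¼)*(-2) = -1 - ½ = -3/2)
s(U) = 2 (s(U) = √(-3/(-3/2) + 2) = √(-3*(-⅔) + 2) = √(2 + 2) = √4 = 2)
N = 2
(112/139 + N)*(-128) = (112/139 + 2)*(-128) = (390/139)*(-128) = -49920/139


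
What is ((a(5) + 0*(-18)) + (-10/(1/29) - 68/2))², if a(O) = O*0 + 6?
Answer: 101124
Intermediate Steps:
a(O) = 6 (a(O) = 0 + 6 = 6)
((a(5) + 0*(-18)) + (-10/(1/29) - 68/2))² = ((6 + 0*(-18)) + (-10/(1/29) - 68/2))² = ((6 + 0) + (-10/1/29 - 68*½))² = (6 + (-10*29 - 34))² = (6 + (-290 - 34))² = (6 - 324)² = (-318)² = 101124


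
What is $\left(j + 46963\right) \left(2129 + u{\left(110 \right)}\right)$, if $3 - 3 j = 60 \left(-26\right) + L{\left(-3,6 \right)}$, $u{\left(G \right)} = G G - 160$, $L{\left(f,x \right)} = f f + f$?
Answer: $668024258$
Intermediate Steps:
$L{\left(f,x \right)} = f + f^{2}$ ($L{\left(f,x \right)} = f^{2} + f = f + f^{2}$)
$u{\left(G \right)} = -160 + G^{2}$ ($u{\left(G \right)} = G^{2} - 160 = -160 + G^{2}$)
$j = 519$ ($j = 1 - \frac{60 \left(-26\right) - 3 \left(1 - 3\right)}{3} = 1 - \frac{-1560 - -6}{3} = 1 - \frac{-1560 + 6}{3} = 1 - -518 = 1 + 518 = 519$)
$\left(j + 46963\right) \left(2129 + u{\left(110 \right)}\right) = \left(519 + 46963\right) \left(2129 - \left(160 - 110^{2}\right)\right) = 47482 \left(2129 + \left(-160 + 12100\right)\right) = 47482 \left(2129 + 11940\right) = 47482 \cdot 14069 = 668024258$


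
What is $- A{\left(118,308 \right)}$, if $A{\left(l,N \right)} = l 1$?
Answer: $-118$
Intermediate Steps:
$A{\left(l,N \right)} = l$
$- A{\left(118,308 \right)} = \left(-1\right) 118 = -118$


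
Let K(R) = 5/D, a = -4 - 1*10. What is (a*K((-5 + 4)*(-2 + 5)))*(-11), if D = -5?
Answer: -154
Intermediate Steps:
a = -14 (a = -4 - 10 = -14)
K(R) = -1 (K(R) = 5/(-5) = 5*(-1/5) = -1)
(a*K((-5 + 4)*(-2 + 5)))*(-11) = -14*(-1)*(-11) = 14*(-11) = -154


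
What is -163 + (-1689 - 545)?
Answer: -2397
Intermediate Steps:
-163 + (-1689 - 545) = -163 - 2234 = -2397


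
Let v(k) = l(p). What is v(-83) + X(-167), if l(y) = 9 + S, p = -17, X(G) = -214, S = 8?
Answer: -197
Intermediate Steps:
l(y) = 17 (l(y) = 9 + 8 = 17)
v(k) = 17
v(-83) + X(-167) = 17 - 214 = -197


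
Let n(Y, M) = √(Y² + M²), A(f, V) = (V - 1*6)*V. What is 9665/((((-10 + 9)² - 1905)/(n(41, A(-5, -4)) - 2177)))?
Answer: 3005815/272 - 9665*√3281/1904 ≈ 10760.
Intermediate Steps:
A(f, V) = V*(-6 + V) (A(f, V) = (V - 6)*V = (-6 + V)*V = V*(-6 + V))
n(Y, M) = √(M² + Y²)
9665/((((-10 + 9)² - 1905)/(n(41, A(-5, -4)) - 2177))) = 9665/((((-10 + 9)² - 1905)/(√((-4*(-6 - 4))² + 41²) - 2177))) = 9665/((((-1)² - 1905)/(√((-4*(-10))² + 1681) - 2177))) = 9665/(((1 - 1905)/(√(40² + 1681) - 2177))) = 9665/((-1904/(√(1600 + 1681) - 2177))) = 9665/((-1904/(√3281 - 2177))) = 9665/((-1904/(-2177 + √3281))) = 9665*(311/272 - √3281/1904) = 3005815/272 - 9665*√3281/1904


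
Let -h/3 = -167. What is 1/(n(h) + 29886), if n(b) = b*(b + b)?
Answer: 1/531888 ≈ 1.8801e-6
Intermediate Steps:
h = 501 (h = -3*(-167) = 501)
n(b) = 2*b² (n(b) = b*(2*b) = 2*b²)
1/(n(h) + 29886) = 1/(2*501² + 29886) = 1/(2*251001 + 29886) = 1/(502002 + 29886) = 1/531888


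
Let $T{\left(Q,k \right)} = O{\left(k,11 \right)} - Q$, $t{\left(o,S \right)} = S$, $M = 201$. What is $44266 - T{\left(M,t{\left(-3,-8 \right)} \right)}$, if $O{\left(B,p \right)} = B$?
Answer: $44475$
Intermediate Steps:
$T{\left(Q,k \right)} = k - Q$
$44266 - T{\left(M,t{\left(-3,-8 \right)} \right)} = 44266 - \left(-8 - 201\right) = 44266 - -209 = 44266 + 209 = 44475$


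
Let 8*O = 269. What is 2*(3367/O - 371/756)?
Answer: 2894831/14526 ≈ 199.29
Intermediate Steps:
O = 269/8 (O = (⅛)*269 = 269/8 ≈ 33.625)
2*(3367/O - 371/756) = 2*(3367/(269/8) - 371/756) = 2*(3367*(8/269) - 371*1/756) = 2*(26936/269 - 53/108) = 2*(2894831/29052) = 2894831/14526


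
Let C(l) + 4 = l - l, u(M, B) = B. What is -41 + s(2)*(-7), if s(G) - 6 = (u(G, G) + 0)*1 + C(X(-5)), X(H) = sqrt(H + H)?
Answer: -69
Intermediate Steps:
X(H) = sqrt(2)*sqrt(H) (X(H) = sqrt(2*H) = sqrt(2)*sqrt(H))
C(l) = -4 (C(l) = -4 + (l - l) = -4 + 0 = -4)
s(G) = 2 + G (s(G) = 6 + ((G + 0)*1 - 4) = 6 + (G*1 - 4) = 6 + (G - 4) = 6 + (-4 + G) = 2 + G)
-41 + s(2)*(-7) = -41 + (2 + 2)*(-7) = -41 + 4*(-7) = -41 - 28 = -69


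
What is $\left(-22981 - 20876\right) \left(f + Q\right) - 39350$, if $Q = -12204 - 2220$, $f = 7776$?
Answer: $291521986$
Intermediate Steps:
$Q = -14424$
$\left(-22981 - 20876\right) \left(f + Q\right) - 39350 = \left(-22981 - 20876\right) \left(7776 - 14424\right) - 39350 = \left(-43857\right) \left(-6648\right) - 39350 = 291561336 - 39350 = 291521986$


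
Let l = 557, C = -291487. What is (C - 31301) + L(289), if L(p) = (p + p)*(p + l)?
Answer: 166200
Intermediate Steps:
L(p) = 2*p*(557 + p) (L(p) = (p + p)*(p + 557) = (2*p)*(557 + p) = 2*p*(557 + p))
(C - 31301) + L(289) = (-291487 - 31301) + 2*289*(557 + 289) = -322788 + 2*289*846 = -322788 + 488988 = 166200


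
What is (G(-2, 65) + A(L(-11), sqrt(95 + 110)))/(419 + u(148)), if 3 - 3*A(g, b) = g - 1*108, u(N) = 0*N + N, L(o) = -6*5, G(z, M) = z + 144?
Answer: 1/3 ≈ 0.33333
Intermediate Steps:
G(z, M) = 144 + z
L(o) = -30
u(N) = N (u(N) = 0 + N = N)
A(g, b) = 37 - g/3 (A(g, b) = 1 - (g - 1*108)/3 = 1 - (g - 108)/3 = 1 - (-108 + g)/3 = 1 + (36 - g/3) = 37 - g/3)
(G(-2, 65) + A(L(-11), sqrt(95 + 110)))/(419 + u(148)) = ((144 - 2) + (37 - 1/3*(-30)))/(419 + 148) = (142 + (37 + 10))/567 = (142 + 47)*(1/567) = 189*(1/567) = 1/3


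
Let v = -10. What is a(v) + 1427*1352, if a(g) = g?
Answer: 1929294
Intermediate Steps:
a(v) + 1427*1352 = -10 + 1427*1352 = -10 + 1929304 = 1929294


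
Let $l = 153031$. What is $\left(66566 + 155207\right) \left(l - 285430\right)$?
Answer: $-29362523427$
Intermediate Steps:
$\left(66566 + 155207\right) \left(l - 285430\right) = \left(66566 + 155207\right) \left(153031 - 285430\right) = 221773 \left(-132399\right) = -29362523427$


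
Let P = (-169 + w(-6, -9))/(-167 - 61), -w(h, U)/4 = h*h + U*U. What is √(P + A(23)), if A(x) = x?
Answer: √335217/114 ≈ 5.0788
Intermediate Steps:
w(h, U) = -4*U² - 4*h² (w(h, U) = -4*(h*h + U*U) = -4*(h² + U²) = -4*(U² + h²) = -4*U² - 4*h²)
P = 637/228 (P = (-169 + (-4*(-9)² - 4*(-6)²))/(-167 - 61) = (-169 + (-4*81 - 4*36))/(-228) = (-169 + (-324 - 144))*(-1/228) = (-169 - 468)*(-1/228) = -637*(-1/228) = 637/228 ≈ 2.7939)
√(P + A(23)) = √(637/228 + 23) = √(5881/228) = √335217/114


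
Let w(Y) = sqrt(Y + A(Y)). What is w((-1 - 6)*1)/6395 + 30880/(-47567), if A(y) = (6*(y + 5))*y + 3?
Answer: -30880/47567 + 4*sqrt(5)/6395 ≈ -0.64779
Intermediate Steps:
A(y) = 3 + y*(30 + 6*y) (A(y) = (6*(5 + y))*y + 3 = (30 + 6*y)*y + 3 = y*(30 + 6*y) + 3 = 3 + y*(30 + 6*y))
w(Y) = sqrt(3 + 6*Y**2 + 31*Y) (w(Y) = sqrt(Y + (3 + 6*Y**2 + 30*Y)) = sqrt(3 + 6*Y**2 + 31*Y))
w((-1 - 6)*1)/6395 + 30880/(-47567) = sqrt(3 + 6*((-1 - 6)*1)**2 + 31*((-1 - 6)*1))/6395 + 30880/(-47567) = sqrt(3 + 6*(-7*1)**2 + 31*(-7*1))*(1/6395) + 30880*(-1/47567) = sqrt(3 + 6*(-7)**2 + 31*(-7))*(1/6395) - 30880/47567 = sqrt(3 + 6*49 - 217)*(1/6395) - 30880/47567 = sqrt(3 + 294 - 217)*(1/6395) - 30880/47567 = sqrt(80)*(1/6395) - 30880/47567 = (4*sqrt(5))*(1/6395) - 30880/47567 = 4*sqrt(5)/6395 - 30880/47567 = -30880/47567 + 4*sqrt(5)/6395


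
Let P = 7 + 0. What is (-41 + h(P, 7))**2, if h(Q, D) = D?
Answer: 1156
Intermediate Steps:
P = 7
(-41 + h(P, 7))**2 = (-41 + 7)**2 = (-34)**2 = 1156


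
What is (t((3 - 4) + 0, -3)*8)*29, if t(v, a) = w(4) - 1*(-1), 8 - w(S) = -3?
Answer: 2784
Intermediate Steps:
w(S) = 11 (w(S) = 8 - 1*(-3) = 8 + 3 = 11)
t(v, a) = 12 (t(v, a) = 11 - 1*(-1) = 11 + 1 = 12)
(t((3 - 4) + 0, -3)*8)*29 = (12*8)*29 = 96*29 = 2784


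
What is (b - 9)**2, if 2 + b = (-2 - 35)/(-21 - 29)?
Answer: 263169/2500 ≈ 105.27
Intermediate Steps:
b = -63/50 (b = -2 + (-2 - 35)/(-21 - 29) = -2 - 37/(-50) = -2 - 37*(-1/50) = -2 + 37/50 = -63/50 ≈ -1.2600)
(b - 9)**2 = (-63/50 - 9)**2 = (-513/50)**2 = 263169/2500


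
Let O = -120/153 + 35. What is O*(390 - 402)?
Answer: -6980/17 ≈ -410.59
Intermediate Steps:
O = 1745/51 (O = -120*1/153 + 35 = -40/51 + 35 = 1745/51 ≈ 34.216)
O*(390 - 402) = 1745*(390 - 402)/51 = (1745/51)*(-12) = -6980/17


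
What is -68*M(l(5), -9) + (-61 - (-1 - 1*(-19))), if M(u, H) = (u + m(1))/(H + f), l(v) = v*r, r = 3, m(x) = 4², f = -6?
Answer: 923/15 ≈ 61.533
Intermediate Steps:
m(x) = 16
l(v) = 3*v (l(v) = v*3 = 3*v)
M(u, H) = (16 + u)/(-6 + H) (M(u, H) = (u + 16)/(H - 6) = (16 + u)/(-6 + H))
-68*M(l(5), -9) + (-61 - (-1 - 1*(-19))) = -68*(16 + 3*5)/(-6 - 9) + (-61 - (-1 - 1*(-19))) = -68*(16 + 15)/(-15) + (-61 - (-1 + 19)) = -(-68)*31/15 + (-61 - 1*18) = -68*(-31/15) + (-61 - 18) = 2108/15 - 79 = 923/15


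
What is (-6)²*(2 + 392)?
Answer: 14184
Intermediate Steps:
(-6)²*(2 + 392) = 36*394 = 14184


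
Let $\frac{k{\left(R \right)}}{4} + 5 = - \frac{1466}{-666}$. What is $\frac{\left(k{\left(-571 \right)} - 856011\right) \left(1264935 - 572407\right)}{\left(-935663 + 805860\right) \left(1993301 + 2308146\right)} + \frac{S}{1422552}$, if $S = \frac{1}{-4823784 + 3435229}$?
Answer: $\frac{129980013763873459202417309}{122420323298526103777734360} \approx 1.0618$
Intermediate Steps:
$k{\left(R \right)} = - \frac{3728}{333}$ ($k{\left(R \right)} = -20 + 4 \left(- \frac{1466}{-666}\right) = -20 + 4 \left(\left(-1466\right) \left(- \frac{1}{666}\right)\right) = -20 + 4 \cdot \frac{733}{333} = -20 + \frac{2932}{333} = - \frac{3728}{333}$)
$S = - \frac{1}{1388555}$ ($S = \frac{1}{-1388555} = - \frac{1}{1388555} \approx -7.2017 \cdot 10^{-7}$)
$\frac{\left(k{\left(-571 \right)} - 856011\right) \left(1264935 - 572407\right)}{\left(-935663 + 805860\right) \left(1993301 + 2308146\right)} + \frac{S}{1422552} = \frac{\left(- \frac{3728}{333} - 856011\right) \left(1264935 - 572407\right)}{\left(-935663 + 805860\right) \left(1993301 + 2308146\right)} - \frac{1}{1388555 \cdot 1422552} = \frac{\left(- \frac{285055391}{333}\right) 692528}{\left(-129803\right) 4301447} - \frac{1}{1975291692360} = - \frac{197408839818448}{333 \left(-558340724941\right)} - \frac{1}{1975291692360} = \left(- \frac{197408839818448}{333}\right) \left(- \frac{1}{558340724941}\right) - \frac{1}{1975291692360} = \frac{197408839818448}{185927461405353} - \frac{1}{1975291692360} = \frac{129980013763873459202417309}{122420323298526103777734360}$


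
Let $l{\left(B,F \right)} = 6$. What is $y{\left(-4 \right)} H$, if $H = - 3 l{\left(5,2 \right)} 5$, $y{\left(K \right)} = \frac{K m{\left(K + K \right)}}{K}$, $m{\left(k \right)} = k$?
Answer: $720$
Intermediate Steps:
$y{\left(K \right)} = 2 K$ ($y{\left(K \right)} = \frac{K \left(K + K\right)}{K} = \frac{K 2 K}{K} = \frac{2 K^{2}}{K} = 2 K$)
$H = -90$ ($H = \left(-3\right) 6 \cdot 5 = \left(-18\right) 5 = -90$)
$y{\left(-4 \right)} H = 2 \left(-4\right) \left(-90\right) = \left(-8\right) \left(-90\right) = 720$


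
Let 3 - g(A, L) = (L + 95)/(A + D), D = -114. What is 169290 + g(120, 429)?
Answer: 507617/3 ≈ 1.6921e+5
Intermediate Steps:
g(A, L) = 3 - (95 + L)/(-114 + A) (g(A, L) = 3 - (L + 95)/(A - 114) = 3 - (95 + L)/(-114 + A))
169290 + g(120, 429) = 169290 + (-437 - 1*429 + 3*120)/(-114 + 120) = 169290 + (-437 - 429 + 360)/6 = 169290 + (⅙)*(-506) = 169290 - 253/3 = 507617/3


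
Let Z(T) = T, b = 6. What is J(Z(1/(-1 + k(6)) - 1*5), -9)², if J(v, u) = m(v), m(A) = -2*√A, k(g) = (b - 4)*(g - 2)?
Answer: -136/7 ≈ -19.429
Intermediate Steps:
k(g) = -4 + 2*g (k(g) = (6 - 4)*(g - 2) = 2*(-2 + g) = -4 + 2*g)
J(v, u) = -2*√v
J(Z(1/(-1 + k(6)) - 1*5), -9)² = (-2*√(1/(-1 + (-4 + 2*6)) - 1*5))² = (-2*√(1/(-1 + (-4 + 12)) - 5))² = (-2*√(1/(-1 + 8) - 5))² = (-2*√(1/7 - 5))² = (-2*√(⅐ - 5))² = (-2*I*√238/7)² = -136/7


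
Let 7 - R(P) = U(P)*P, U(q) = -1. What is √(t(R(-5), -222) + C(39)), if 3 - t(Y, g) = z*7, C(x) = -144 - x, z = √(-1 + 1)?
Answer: 6*I*√5 ≈ 13.416*I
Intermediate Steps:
z = 0 (z = √0 = 0)
R(P) = 7 + P (R(P) = 7 - (-1)*P = 7 + P)
t(Y, g) = 3 (t(Y, g) = 3 - 0*7 = 3 - 1*0 = 3 + 0 = 3)
√(t(R(-5), -222) + C(39)) = √(3 + (-144 - 1*39)) = √(3 + (-144 - 39)) = √(3 - 183) = √(-180) = 6*I*√5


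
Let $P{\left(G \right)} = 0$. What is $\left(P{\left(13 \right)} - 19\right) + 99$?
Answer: $80$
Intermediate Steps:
$\left(P{\left(13 \right)} - 19\right) + 99 = \left(0 - 19\right) + 99 = -19 + 99 = 80$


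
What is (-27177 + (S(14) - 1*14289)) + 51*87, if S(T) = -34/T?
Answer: -259220/7 ≈ -37031.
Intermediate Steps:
(-27177 + (S(14) - 1*14289)) + 51*87 = (-27177 + (-34/14 - 1*14289)) + 51*87 = (-27177 + (-34*1/14 - 14289)) + 4437 = (-27177 + (-17/7 - 14289)) + 4437 = (-27177 - 100040/7) + 4437 = -290279/7 + 4437 = -259220/7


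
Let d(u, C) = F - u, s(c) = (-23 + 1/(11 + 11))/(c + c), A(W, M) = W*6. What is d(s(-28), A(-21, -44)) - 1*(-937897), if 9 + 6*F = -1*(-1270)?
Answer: 3467242573/3696 ≈ 9.3811e+5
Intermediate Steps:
A(W, M) = 6*W
s(c) = -505/(44*c) (s(c) = (-23 + 1/22)/((2*c)) = (-23 + 1/22)*(1/(2*c)) = -505/(44*c))
F = 1261/6 (F = -3/2 + (-1*(-1270))/6 = -3/2 + (⅙)*1270 = -3/2 + 635/3 = 1261/6 ≈ 210.17)
d(u, C) = 1261/6 - u
d(s(-28), A(-21, -44)) - 1*(-937897) = (1261/6 - (-505)/(44*(-28))) - 1*(-937897) = (1261/6 - (-505)*(-1)/(44*28)) + 937897 = (1261/6 - 1*505/1232) + 937897 = (1261/6 - 505/1232) + 937897 = 775261/3696 + 937897 = 3467242573/3696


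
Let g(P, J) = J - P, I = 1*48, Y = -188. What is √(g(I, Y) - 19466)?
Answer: I*√19702 ≈ 140.36*I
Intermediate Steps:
I = 48
√(g(I, Y) - 19466) = √((-188 - 1*48) - 19466) = √((-188 - 48) - 19466) = √(-236 - 19466) = √(-19702) = I*√19702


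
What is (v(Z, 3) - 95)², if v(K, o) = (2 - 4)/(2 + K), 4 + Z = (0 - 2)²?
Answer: 9216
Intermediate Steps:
Z = 0 (Z = -4 + (0 - 2)² = -4 + (-2)² = -4 + 4 = 0)
v(K, o) = -2/(2 + K)
(v(Z, 3) - 95)² = (-2/(2 + 0) - 95)² = (-2/2 - 95)² = (-2*½ - 95)² = (-1 - 95)² = (-96)² = 9216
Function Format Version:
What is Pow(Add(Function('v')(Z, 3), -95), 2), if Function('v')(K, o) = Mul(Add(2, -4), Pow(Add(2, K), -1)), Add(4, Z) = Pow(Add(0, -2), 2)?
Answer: 9216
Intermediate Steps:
Z = 0 (Z = Add(-4, Pow(Add(0, -2), 2)) = Add(-4, Pow(-2, 2)) = Add(-4, 4) = 0)
Function('v')(K, o) = Mul(-2, Pow(Add(2, K), -1))
Pow(Add(Function('v')(Z, 3), -95), 2) = Pow(Add(Mul(-2, Pow(Add(2, 0), -1)), -95), 2) = Pow(Add(Mul(-2, Pow(2, -1)), -95), 2) = Pow(Add(Mul(-2, Rational(1, 2)), -95), 2) = Pow(Add(-1, -95), 2) = Pow(-96, 2) = 9216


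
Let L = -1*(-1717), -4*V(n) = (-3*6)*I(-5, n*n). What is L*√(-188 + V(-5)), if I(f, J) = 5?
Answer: 1717*I*√662/2 ≈ 22089.0*I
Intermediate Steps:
V(n) = 45/2 (V(n) = -(-3*6)*5/4 = -(-9)*5/2 = -¼*(-90) = 45/2)
L = 1717
L*√(-188 + V(-5)) = 1717*√(-188 + 45/2) = 1717*√(-331/2) = 1717*(I*√662/2) = 1717*I*√662/2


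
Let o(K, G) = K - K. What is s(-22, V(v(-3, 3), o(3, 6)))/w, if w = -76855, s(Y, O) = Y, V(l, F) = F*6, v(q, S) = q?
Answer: 22/76855 ≈ 0.00028625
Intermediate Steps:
o(K, G) = 0
V(l, F) = 6*F
s(-22, V(v(-3, 3), o(3, 6)))/w = -22/(-76855) = -22*(-1/76855) = 22/76855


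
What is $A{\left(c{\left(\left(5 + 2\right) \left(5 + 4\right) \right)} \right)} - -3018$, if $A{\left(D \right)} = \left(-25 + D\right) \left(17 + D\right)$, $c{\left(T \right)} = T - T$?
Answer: $2593$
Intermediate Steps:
$c{\left(T \right)} = 0$
$A{\left(c{\left(\left(5 + 2\right) \left(5 + 4\right) \right)} \right)} - -3018 = \left(-425 + 0^{2} - 0\right) - -3018 = \left(-425 + 0 + 0\right) + 3018 = -425 + 3018 = 2593$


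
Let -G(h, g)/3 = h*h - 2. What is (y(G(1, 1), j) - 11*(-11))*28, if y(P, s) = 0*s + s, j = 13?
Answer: 3752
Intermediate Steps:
G(h, g) = 6 - 3*h**2 (G(h, g) = -3*(h*h - 2) = -3*(h**2 - 2) = -3*(-2 + h**2) = 6 - 3*h**2)
y(P, s) = s (y(P, s) = 0 + s = s)
(y(G(1, 1), j) - 11*(-11))*28 = (13 - 11*(-11))*28 = (13 + 121)*28 = 134*28 = 3752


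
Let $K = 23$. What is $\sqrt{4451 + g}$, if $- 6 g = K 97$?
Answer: $\frac{5 \sqrt{5874}}{6} \approx 63.868$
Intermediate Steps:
$g = - \frac{2231}{6}$ ($g = - \frac{23 \cdot 97}{6} = \left(- \frac{1}{6}\right) 2231 = - \frac{2231}{6} \approx -371.83$)
$\sqrt{4451 + g} = \sqrt{4451 - \frac{2231}{6}} = \sqrt{\frac{24475}{6}} = \frac{5 \sqrt{5874}}{6}$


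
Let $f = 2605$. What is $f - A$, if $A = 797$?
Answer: $1808$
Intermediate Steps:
$f - A = 2605 - 797 = 1808$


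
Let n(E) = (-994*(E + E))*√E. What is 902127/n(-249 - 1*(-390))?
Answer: -300709*√141/13174476 ≈ -0.27103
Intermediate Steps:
n(E) = -1988*E^(3/2) (n(E) = (-1988*E)*√E = -1988*E^(3/2))
902127/n(-249 - 1*(-390)) = 902127/((-1988*(-249 - 1*(-390))^(3/2))) = 902127/((-1988*(-249 + 390)^(3/2))) = 902127/((-280308*√141)) = 902127*(-√141/39523428) = -300709*√141/13174476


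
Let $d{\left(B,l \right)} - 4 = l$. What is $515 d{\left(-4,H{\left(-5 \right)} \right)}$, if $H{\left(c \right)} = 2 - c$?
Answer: $5665$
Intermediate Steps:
$d{\left(B,l \right)} = 4 + l$
$515 d{\left(-4,H{\left(-5 \right)} \right)} = 515 \left(4 + \left(2 - -5\right)\right) = 515 \left(4 + \left(2 + 5\right)\right) = 515 \left(4 + 7\right) = 515 \cdot 11 = 5665$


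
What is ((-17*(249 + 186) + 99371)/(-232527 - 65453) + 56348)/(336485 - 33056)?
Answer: 4197621266/22603943355 ≈ 0.18570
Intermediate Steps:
((-17*(249 + 186) + 99371)/(-232527 - 65453) + 56348)/(336485 - 33056) = ((-17*435 + 99371)/(-297980) + 56348)/303429 = ((-7395 + 99371)*(-1/297980) + 56348)*(1/303429) = (91976*(-1/297980) + 56348)*(1/303429) = (-22994/74495 + 56348)*(1/303429) = (4197621266/74495)*(1/303429) = 4197621266/22603943355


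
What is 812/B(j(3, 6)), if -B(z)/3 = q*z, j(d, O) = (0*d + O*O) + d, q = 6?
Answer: -406/351 ≈ -1.1567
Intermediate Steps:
j(d, O) = d + O² (j(d, O) = (0 + O²) + d = O² + d = d + O²)
B(z) = -18*z
812/B(j(3, 6)) = 812/((-18*(3 + 6²))) = 812/((-18*(3 + 36))) = 812/((-18*39)) = 812/(-702) = 812*(-1/702) = -406/351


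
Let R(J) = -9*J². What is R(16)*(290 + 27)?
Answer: -730368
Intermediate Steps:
R(16)*(290 + 27) = (-9*16²)*(290 + 27) = -9*256*317 = -2304*317 = -730368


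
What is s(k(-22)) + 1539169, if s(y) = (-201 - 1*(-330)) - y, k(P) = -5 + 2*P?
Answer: 1539347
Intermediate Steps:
s(y) = 129 - y (s(y) = (-201 + 330) - y = 129 - y)
s(k(-22)) + 1539169 = (129 - (-5 + 2*(-22))) + 1539169 = (129 - (-5 - 44)) + 1539169 = (129 - 1*(-49)) + 1539169 = (129 + 49) + 1539169 = 178 + 1539169 = 1539347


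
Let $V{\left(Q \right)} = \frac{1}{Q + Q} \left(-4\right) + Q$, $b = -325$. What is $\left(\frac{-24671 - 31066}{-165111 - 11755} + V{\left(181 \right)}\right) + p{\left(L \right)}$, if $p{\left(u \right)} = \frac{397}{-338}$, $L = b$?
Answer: $\frac{487264257849}{2705077037} \approx 180.13$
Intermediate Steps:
$L = -325$
$p{\left(u \right)} = - \frac{397}{338}$ ($p{\left(u \right)} = 397 \left(- \frac{1}{338}\right) = - \frac{397}{338}$)
$V{\left(Q \right)} = Q - \frac{2}{Q}$ ($V{\left(Q \right)} = \frac{1}{2 Q} \left(-4\right) + Q = - \frac{2}{Q} + Q = Q - \frac{2}{Q}$)
$\left(\frac{-24671 - 31066}{-165111 - 11755} + V{\left(181 \right)}\right) + p{\left(L \right)} = \left(\frac{-24671 - 31066}{-165111 - 11755} + \left(181 - \frac{2}{181}\right)\right) - \frac{397}{338} = \left(- \frac{55737}{-176866} + \left(181 - \frac{2}{181}\right)\right) - \frac{397}{338} = \left(\left(-55737\right) \left(- \frac{1}{176866}\right) + \left(181 - \frac{2}{181}\right)\right) - \frac{397}{338} = \left(\frac{55737}{176866} + \frac{32759}{181}\right) - \frac{397}{338} = \frac{5804041691}{32012746} - \frac{397}{338} = \frac{487264257849}{2705077037}$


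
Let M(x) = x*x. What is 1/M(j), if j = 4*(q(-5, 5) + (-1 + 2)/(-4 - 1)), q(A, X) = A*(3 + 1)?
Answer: 25/163216 ≈ 0.00015317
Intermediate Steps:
q(A, X) = 4*A (q(A, X) = A*4 = 4*A)
j = -404/5 (j = 4*(4*(-5) + (-1 + 2)/(-4 - 1)) = 4*(-20 + 1/(-5)) = 4*(-20 + 1*(-⅕)) = 4*(-20 - ⅕) = 4*(-101/5) = -404/5 ≈ -80.800)
M(x) = x²
1/M(j) = 1/((-404/5)²) = 1/(163216/25) = 25/163216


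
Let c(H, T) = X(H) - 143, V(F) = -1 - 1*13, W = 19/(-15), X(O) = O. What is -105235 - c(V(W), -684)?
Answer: -105078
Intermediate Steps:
W = -19/15 (W = 19*(-1/15) = -19/15 ≈ -1.2667)
V(F) = -14 (V(F) = -1 - 13 = -14)
c(H, T) = -143 + H (c(H, T) = H - 143 = -143 + H)
-105235 - c(V(W), -684) = -105235 - (-143 - 14) = -105235 - 1*(-157) = -105235 + 157 = -105078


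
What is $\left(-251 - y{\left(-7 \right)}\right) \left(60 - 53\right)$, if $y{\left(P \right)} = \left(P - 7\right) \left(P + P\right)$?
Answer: $-3129$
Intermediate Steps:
$y{\left(P \right)} = 2 P \left(-7 + P\right)$ ($y{\left(P \right)} = \left(-7 + P\right) 2 P = 2 P \left(-7 + P\right)$)
$\left(-251 - y{\left(-7 \right)}\right) \left(60 - 53\right) = \left(-251 - 2 \left(-7\right) \left(-7 - 7\right)\right) \left(60 - 53\right) = \left(-251 - 2 \left(-7\right) \left(-14\right)\right) \left(60 - 53\right) = \left(-251 - 196\right) 7 = \left(-447\right) 7 = -3129$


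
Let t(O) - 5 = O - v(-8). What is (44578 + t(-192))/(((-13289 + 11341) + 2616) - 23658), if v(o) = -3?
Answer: -22197/11495 ≈ -1.9310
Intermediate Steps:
t(O) = 8 + O (t(O) = 5 + (O - 1*(-3)) = 5 + (O + 3) = 5 + (3 + O) = 8 + O)
(44578 + t(-192))/(((-13289 + 11341) + 2616) - 23658) = (44578 + (8 - 192))/(((-13289 + 11341) + 2616) - 23658) = (44578 - 184)/((-1948 + 2616) - 23658) = 44394/(668 - 23658) = 44394/(-22990) = 44394*(-1/22990) = -22197/11495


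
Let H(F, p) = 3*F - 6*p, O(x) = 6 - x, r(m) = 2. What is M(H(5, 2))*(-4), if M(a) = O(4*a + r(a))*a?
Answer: 96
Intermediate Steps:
H(F, p) = -6*p + 3*F
M(a) = a*(4 - 4*a) (M(a) = (6 - (4*a + 2))*a = (6 - (2 + 4*a))*a = (6 + (-2 - 4*a))*a = (4 - 4*a)*a = a*(4 - 4*a))
M(H(5, 2))*(-4) = (4*(-6*2 + 3*5)*(1 - (-6*2 + 3*5)))*(-4) = (4*(-12 + 15)*(1 - (-12 + 15)))*(-4) = (4*3*(1 - 1*3))*(-4) = (4*3*(1 - 3))*(-4) = (4*3*(-2))*(-4) = -24*(-4) = 96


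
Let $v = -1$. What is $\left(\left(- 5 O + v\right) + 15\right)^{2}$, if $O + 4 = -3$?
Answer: $2401$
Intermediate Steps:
$O = -7$ ($O = -4 - 3 = -7$)
$\left(\left(- 5 O + v\right) + 15\right)^{2} = \left(\left(\left(-5\right) \left(-7\right) - 1\right) + 15\right)^{2} = \left(\left(35 - 1\right) + 15\right)^{2} = \left(34 + 15\right)^{2} = 49^{2} = 2401$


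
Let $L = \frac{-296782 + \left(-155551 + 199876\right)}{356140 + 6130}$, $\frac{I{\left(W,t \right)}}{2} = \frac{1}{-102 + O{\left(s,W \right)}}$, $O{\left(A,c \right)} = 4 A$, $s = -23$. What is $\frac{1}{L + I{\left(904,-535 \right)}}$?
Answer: $- \frac{35140190}{24850599} \approx -1.4141$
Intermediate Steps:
$I{\left(W,t \right)} = - \frac{1}{97}$ ($I{\left(W,t \right)} = \frac{2}{-102 + 4 \left(-23\right)} = \frac{2}{-102 - 92} = \frac{2}{-194} = 2 \left(- \frac{1}{194}\right) = - \frac{1}{97}$)
$L = - \frac{252457}{362270}$ ($L = \frac{-296782 + 44325}{362270} = \left(-252457\right) \frac{1}{362270} = - \frac{252457}{362270} \approx -0.69688$)
$\frac{1}{L + I{\left(904,-535 \right)}} = \frac{1}{- \frac{252457}{362270} - \frac{1}{97}} = \frac{1}{- \frac{24850599}{35140190}} = - \frac{35140190}{24850599}$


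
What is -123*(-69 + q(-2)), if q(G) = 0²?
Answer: 8487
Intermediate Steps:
q(G) = 0
-123*(-69 + q(-2)) = -123*(-69 + 0) = -123*(-69) = 8487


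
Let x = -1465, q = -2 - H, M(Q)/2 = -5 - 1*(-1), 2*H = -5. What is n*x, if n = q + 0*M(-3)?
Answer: -1465/2 ≈ -732.50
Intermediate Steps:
H = -5/2 (H = (1/2)*(-5) = -5/2 ≈ -2.5000)
M(Q) = -8 (M(Q) = 2*(-5 - 1*(-1)) = 2*(-5 + 1) = 2*(-4) = -8)
q = 1/2 (q = -2 - 1*(-5/2) = -2 + 5/2 = 1/2 ≈ 0.50000)
n = 1/2 (n = 1/2 + 0*(-8) = 1/2 + 0 = 1/2 ≈ 0.50000)
n*x = (1/2)*(-1465) = -1465/2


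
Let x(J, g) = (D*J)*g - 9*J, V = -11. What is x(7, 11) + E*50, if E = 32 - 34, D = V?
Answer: -1010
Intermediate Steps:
D = -11
E = -2
x(J, g) = -9*J - 11*J*g (x(J, g) = (-11*J)*g - 9*J = -11*J*g - 9*J = -9*J - 11*J*g)
x(7, 11) + E*50 = -1*7*(9 + 11*11) - 2*50 = -1*7*(9 + 121) - 100 = -1*7*130 - 100 = -910 - 100 = -1010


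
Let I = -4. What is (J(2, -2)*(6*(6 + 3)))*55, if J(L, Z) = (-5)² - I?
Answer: 86130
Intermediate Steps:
J(L, Z) = 29 (J(L, Z) = (-5)² - 1*(-4) = 25 + 4 = 29)
(J(2, -2)*(6*(6 + 3)))*55 = (29*(6*(6 + 3)))*55 = (29*(6*9))*55 = (29*54)*55 = 1566*55 = 86130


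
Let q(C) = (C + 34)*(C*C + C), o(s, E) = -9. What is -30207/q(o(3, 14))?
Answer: -10069/600 ≈ -16.782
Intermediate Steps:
q(C) = (34 + C)*(C + C²) (q(C) = (34 + C)*(C² + C) = (34 + C)*(C + C²))
-30207/q(o(3, 14)) = -30207*(-1/(9*(34 + (-9)² + 35*(-9)))) = -30207*(-1/(9*(34 + 81 - 315))) = -30207/((-9*(-200))) = -30207/1800 = -30207*1/1800 = -10069/600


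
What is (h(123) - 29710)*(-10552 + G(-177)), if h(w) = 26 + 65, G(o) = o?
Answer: 317782251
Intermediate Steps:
h(w) = 91
(h(123) - 29710)*(-10552 + G(-177)) = (91 - 29710)*(-10552 - 177) = -29619*(-10729) = 317782251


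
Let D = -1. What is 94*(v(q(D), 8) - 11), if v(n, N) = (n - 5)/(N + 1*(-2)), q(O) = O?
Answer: -1128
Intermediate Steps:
v(n, N) = (-5 + n)/(-2 + N) (v(n, N) = (-5 + n)/(N - 2) = (-5 + n)/(-2 + N))
94*(v(q(D), 8) - 11) = 94*((-5 - 1)/(-2 + 8) - 11) = 94*(-6/6 - 11) = 94*((⅙)*(-6) - 11) = 94*(-1 - 11) = 94*(-12) = -1128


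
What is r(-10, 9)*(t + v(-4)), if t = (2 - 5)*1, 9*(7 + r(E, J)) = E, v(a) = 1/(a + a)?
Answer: 1825/72 ≈ 25.347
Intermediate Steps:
v(a) = 1/(2*a)
r(E, J) = -7 + E/9
t = -3 (t = -3*1 = -3)
r(-10, 9)*(t + v(-4)) = (-7 + (⅑)*(-10))*(-3 + (½)/(-4)) = (-7 - 10/9)*(-3 + (½)*(-¼)) = -73*(-3 - ⅛)/9 = -73/9*(-25/8) = 1825/72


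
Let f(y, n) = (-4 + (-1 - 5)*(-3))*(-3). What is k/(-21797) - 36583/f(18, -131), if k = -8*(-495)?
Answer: 797233331/915474 ≈ 870.84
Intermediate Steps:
k = 3960
f(y, n) = -42 (f(y, n) = (-4 - 6*(-3))*(-3) = (-4 + 18)*(-3) = 14*(-3) = -42)
k/(-21797) - 36583/f(18, -131) = 3960/(-21797) - 36583/(-42) = 3960*(-1/21797) - 36583*(-1/42) = -3960/21797 + 36583/42 = 797233331/915474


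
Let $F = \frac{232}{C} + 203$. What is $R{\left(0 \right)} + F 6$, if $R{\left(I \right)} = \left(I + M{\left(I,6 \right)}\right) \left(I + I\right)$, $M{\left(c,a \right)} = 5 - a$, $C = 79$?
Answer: $\frac{97614}{79} \approx 1235.6$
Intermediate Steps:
$R{\left(I \right)} = 2 I \left(-1 + I\right)$ ($R{\left(I \right)} = \left(I + \left(5 - 6\right)\right) \left(I + I\right) = \left(I + \left(5 - 6\right)\right) 2 I = \left(I - 1\right) 2 I = \left(-1 + I\right) 2 I = 2 I \left(-1 + I\right)$)
$F = \frac{16269}{79}$ ($F = \frac{232}{79} + 203 = \frac{16269}{79} \approx 205.94$)
$R{\left(0 \right)} + F 6 = 2 \cdot 0 \left(-1 + 0\right) + \frac{16269}{79} \cdot 6 = 2 \cdot 0 \left(-1\right) + \frac{97614}{79} = 0 + \frac{97614}{79} = \frac{97614}{79}$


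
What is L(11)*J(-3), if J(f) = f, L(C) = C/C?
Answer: -3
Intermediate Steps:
L(C) = 1
L(11)*J(-3) = 1*(-3) = -3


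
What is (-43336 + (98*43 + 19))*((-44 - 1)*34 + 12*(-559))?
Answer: 322130514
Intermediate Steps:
(-43336 + (98*43 + 19))*((-44 - 1)*34 + 12*(-559)) = (-43336 + (4214 + 19))*(-45*34 - 6708) = (-43336 + 4233)*(-1530 - 6708) = -39103*(-8238) = 322130514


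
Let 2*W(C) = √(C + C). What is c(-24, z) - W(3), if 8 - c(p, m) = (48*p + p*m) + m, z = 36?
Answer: 1988 - √6/2 ≈ 1986.8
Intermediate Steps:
W(C) = √2*√C/2 (W(C) = √(C + C)/2 = √(2*C)/2 = (√2*√C)/2 = √2*√C/2)
c(p, m) = 8 - m - 48*p - m*p (c(p, m) = 8 - ((48*p + p*m) + m) = 8 - ((48*p + m*p) + m) = 8 - (m + 48*p + m*p) = 8 + (-m - 48*p - m*p) = 8 - m - 48*p - m*p)
c(-24, z) - W(3) = (8 - 1*36 - 48*(-24) - 1*36*(-24)) - √2*√3/2 = (8 - 36 + 1152 + 864) - √6/2 = 1988 - √6/2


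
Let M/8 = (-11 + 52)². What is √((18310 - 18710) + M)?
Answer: 2*√3262 ≈ 114.23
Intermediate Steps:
M = 13448 (M = 8*(-11 + 52)² = 8*41² = 8*1681 = 13448)
√((18310 - 18710) + M) = √((18310 - 18710) + 13448) = √(-400 + 13448) = √13048 = 2*√3262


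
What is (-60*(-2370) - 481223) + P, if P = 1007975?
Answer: 668952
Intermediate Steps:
(-60*(-2370) - 481223) + P = (-60*(-2370) - 481223) + 1007975 = (142200 - 481223) + 1007975 = -339023 + 1007975 = 668952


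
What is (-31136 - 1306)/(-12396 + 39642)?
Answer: -5407/4541 ≈ -1.1907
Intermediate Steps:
(-31136 - 1306)/(-12396 + 39642) = -32442/27246 = -32442*1/27246 = -5407/4541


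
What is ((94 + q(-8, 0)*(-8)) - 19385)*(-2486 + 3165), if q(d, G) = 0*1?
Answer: -13098589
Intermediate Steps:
q(d, G) = 0
((94 + q(-8, 0)*(-8)) - 19385)*(-2486 + 3165) = ((94 + 0*(-8)) - 19385)*(-2486 + 3165) = ((94 + 0) - 19385)*679 = (94 - 19385)*679 = -19291*679 = -13098589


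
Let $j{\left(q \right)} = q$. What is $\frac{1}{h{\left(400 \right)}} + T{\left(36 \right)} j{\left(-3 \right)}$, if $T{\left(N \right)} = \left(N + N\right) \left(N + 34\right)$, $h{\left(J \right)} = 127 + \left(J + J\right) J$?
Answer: $- \frac{4840320239}{320127} \approx -15120.0$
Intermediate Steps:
$h{\left(J \right)} = 127 + 2 J^{2}$ ($h{\left(J \right)} = 127 + 2 J J = 127 + 2 J^{2}$)
$T{\left(N \right)} = 2 N \left(34 + N\right)$
$\frac{1}{h{\left(400 \right)}} + T{\left(36 \right)} j{\left(-3 \right)} = \frac{1}{127 + 2 \cdot 400^{2}} + 2 \cdot 36 \left(34 + 36\right) \left(-3\right) = \frac{1}{127 + 2 \cdot 160000} + 2 \cdot 36 \cdot 70 \left(-3\right) = \frac{1}{127 + 320000} + 5040 \left(-3\right) = \frac{1}{320127} - 15120 = - \frac{4840320239}{320127}$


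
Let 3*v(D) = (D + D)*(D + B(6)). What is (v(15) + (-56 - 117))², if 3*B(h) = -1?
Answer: 6241/9 ≈ 693.44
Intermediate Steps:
B(h) = -⅓ (B(h) = (⅓)*(-1) = -⅓)
v(D) = 2*D*(-⅓ + D)/3 (v(D) = ((D + D)*(D - ⅓))/3 = ((2*D)*(-⅓ + D))/3 = (2*D*(-⅓ + D))/3 = 2*D*(-⅓ + D)/3)
(v(15) + (-56 - 117))² = ((2/9)*15*(-1 + 3*15) + (-56 - 117))² = ((2/9)*15*(-1 + 45) - 173)² = ((2/9)*15*44 - 173)² = (440/3 - 173)² = (-79/3)² = 6241/9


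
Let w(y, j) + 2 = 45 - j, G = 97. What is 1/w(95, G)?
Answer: -1/54 ≈ -0.018519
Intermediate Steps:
w(y, j) = 43 - j (w(y, j) = -2 + (45 - j) = 43 - j)
1/w(95, G) = 1/(43 - 1*97) = 1/(43 - 97) = 1/(-54) = -1/54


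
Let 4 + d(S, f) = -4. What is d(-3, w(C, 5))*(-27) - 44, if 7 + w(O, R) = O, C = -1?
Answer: 172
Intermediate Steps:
w(O, R) = -7 + O
d(S, f) = -8 (d(S, f) = -4 - 4 = -8)
d(-3, w(C, 5))*(-27) - 44 = -8*(-27) - 44 = 216 - 44 = 172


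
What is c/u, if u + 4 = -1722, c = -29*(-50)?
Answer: -725/863 ≈ -0.84009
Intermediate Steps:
c = 1450
u = -1726 (u = -4 - 1722 = -1726)
c/u = 1450/(-1726) = 1450*(-1/1726) = -725/863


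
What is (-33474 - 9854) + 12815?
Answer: -30513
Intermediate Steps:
(-33474 - 9854) + 12815 = -43328 + 12815 = -30513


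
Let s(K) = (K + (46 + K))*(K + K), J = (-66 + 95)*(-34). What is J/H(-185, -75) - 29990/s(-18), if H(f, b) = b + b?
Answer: 80891/900 ≈ 89.879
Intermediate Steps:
H(f, b) = 2*b
J = -986 (J = 29*(-34) = -986)
s(K) = 2*K*(46 + 2*K) (s(K) = (46 + 2*K)*(2*K) = 2*K*(46 + 2*K))
J/H(-185, -75) - 29990/s(-18) = -986/(2*(-75)) - 29990*(-1/(72*(23 - 18))) = -986/(-150) - 29990/(4*(-18)*5) = -986*(-1/150) - 29990/(-360) = 493/75 - 29990*(-1/360) = 493/75 + 2999/36 = 80891/900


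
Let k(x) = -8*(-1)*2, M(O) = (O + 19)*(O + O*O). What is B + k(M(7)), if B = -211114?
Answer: -211098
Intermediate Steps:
M(O) = (19 + O)*(O + O²)
k(x) = 16 (k(x) = 8*2 = 16)
B + k(M(7)) = -211114 + 16 = -211098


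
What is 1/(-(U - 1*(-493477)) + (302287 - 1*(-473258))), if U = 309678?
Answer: -1/27610 ≈ -3.6219e-5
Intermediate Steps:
1/(-(U - 1*(-493477)) + (302287 - 1*(-473258))) = 1/(-(309678 - 1*(-493477)) + (302287 - 1*(-473258))) = 1/(-(309678 + 493477) + (302287 + 473258)) = 1/(-1*803155 + 775545) = 1/(-803155 + 775545) = 1/(-27610) = -1/27610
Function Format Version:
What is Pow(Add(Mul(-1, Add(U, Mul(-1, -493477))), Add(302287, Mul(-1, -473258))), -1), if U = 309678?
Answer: Rational(-1, 27610) ≈ -3.6219e-5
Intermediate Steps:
Pow(Add(Mul(-1, Add(U, Mul(-1, -493477))), Add(302287, Mul(-1, -473258))), -1) = Pow(Add(Mul(-1, Add(309678, Mul(-1, -493477))), Add(302287, Mul(-1, -473258))), -1) = Pow(Add(Mul(-1, Add(309678, 493477)), Add(302287, 473258)), -1) = Pow(Add(Mul(-1, 803155), 775545), -1) = Pow(Add(-803155, 775545), -1) = Pow(-27610, -1) = Rational(-1, 27610)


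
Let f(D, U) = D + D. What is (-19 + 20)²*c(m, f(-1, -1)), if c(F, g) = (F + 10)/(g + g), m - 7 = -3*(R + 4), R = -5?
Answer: -5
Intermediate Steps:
f(D, U) = 2*D
m = 10 (m = 7 - 3*(-5 + 4) = 7 - 3*(-1) = 7 + 3 = 10)
c(F, g) = (10 + F)/(2*g) (c(F, g) = (10 + F)/((2*g)) = (10 + F)*(1/(2*g)) = (10 + F)/(2*g))
(-19 + 20)²*c(m, f(-1, -1)) = (-19 + 20)²*((10 + 10)/(2*((2*(-1))))) = 1²*((½)*20/(-2)) = 1*((½)*(-½)*20) = 1*(-5) = -5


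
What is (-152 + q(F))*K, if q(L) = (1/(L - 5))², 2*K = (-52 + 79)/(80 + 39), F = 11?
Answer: -16413/952 ≈ -17.241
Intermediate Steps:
K = 27/238 (K = ((-52 + 79)/(80 + 39))/2 = (27/119)/2 = (27*(1/119))/2 = (½)*(27/119) = 27/238 ≈ 0.11345)
q(L) = (-5 + L)⁻² (q(L) = (1/(-5 + L))² = (-5 + L)⁻²)
(-152 + q(F))*K = (-152 + (-5 + 11)⁻²)*(27/238) = (-152 + 6⁻²)*(27/238) = (-152 + 1/36)*(27/238) = -5471/36*27/238 = -16413/952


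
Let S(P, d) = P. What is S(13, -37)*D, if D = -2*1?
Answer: -26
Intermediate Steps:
D = -2
S(13, -37)*D = 13*(-2) = -26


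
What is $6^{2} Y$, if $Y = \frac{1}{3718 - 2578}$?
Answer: $\frac{3}{95} \approx 0.031579$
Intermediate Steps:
$Y = \frac{1}{1140} \approx 0.00087719$
$6^{2} Y = 6^{2} \cdot \frac{1}{1140} = 36 \cdot \frac{1}{1140} = \frac{3}{95}$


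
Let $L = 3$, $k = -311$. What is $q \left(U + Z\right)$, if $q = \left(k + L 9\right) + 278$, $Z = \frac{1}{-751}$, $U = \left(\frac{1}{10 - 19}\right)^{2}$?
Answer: $- \frac{1340}{20277} \approx -0.066085$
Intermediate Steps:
$U = \frac{1}{81}$ ($U = \left(\frac{1}{-9}\right)^{2} = \left(- \frac{1}{9}\right)^{2} = \frac{1}{81} \approx 0.012346$)
$Z = - \frac{1}{751} \approx -0.0013316$
$q = -6$ ($q = \left(-311 + 3 \cdot 9\right) + 278 = \left(-311 + 27\right) + 278 = -284 + 278 = -6$)
$q \left(U + Z\right) = - 6 \left(\frac{1}{81} - \frac{1}{751}\right) = \left(-6\right) \frac{670}{60831} = - \frac{1340}{20277}$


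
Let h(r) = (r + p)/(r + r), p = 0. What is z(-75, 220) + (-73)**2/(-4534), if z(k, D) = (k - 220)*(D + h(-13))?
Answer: -147465347/2267 ≈ -65049.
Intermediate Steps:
h(r) = 1/2 (h(r) = (r + 0)/(r + r) = r/((2*r)) = r*(1/(2*r)) = 1/2)
z(k, D) = (1/2 + D)*(-220 + k) (z(k, D) = (k - 220)*(D + 1/2) = (-220 + k)*(1/2 + D) = (1/2 + D)*(-220 + k))
z(-75, 220) + (-73)**2/(-4534) = (-110 + (1/2)*(-75) - 220*220 + 220*(-75)) + (-73)**2/(-4534) = (-110 - 75/2 - 48400 - 16500) + 5329*(-1/4534) = -130095/2 - 5329/4534 = -147465347/2267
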